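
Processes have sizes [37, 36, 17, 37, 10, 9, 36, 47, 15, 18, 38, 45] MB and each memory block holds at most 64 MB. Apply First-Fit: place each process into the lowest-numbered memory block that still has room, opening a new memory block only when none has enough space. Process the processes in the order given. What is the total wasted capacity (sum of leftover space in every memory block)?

103

37 MB → memory block 1 (remaining 27 MB)
36 MB → memory block 2 (remaining 28 MB)
17 MB → memory block 1 (remaining 10 MB)
37 MB → memory block 3 (remaining 27 MB)
10 MB → memory block 1 (remaining 0 MB)
9 MB → memory block 2 (remaining 19 MB)
36 MB → memory block 4 (remaining 28 MB)
47 MB → memory block 5 (remaining 17 MB)
15 MB → memory block 2 (remaining 4 MB)
18 MB → memory block 3 (remaining 9 MB)
38 MB → memory block 6 (remaining 26 MB)
45 MB → memory block 7 (remaining 19 MB)
7 memory blocks × 64 MB = 448 MB; used 345 MB; unused 103 MB.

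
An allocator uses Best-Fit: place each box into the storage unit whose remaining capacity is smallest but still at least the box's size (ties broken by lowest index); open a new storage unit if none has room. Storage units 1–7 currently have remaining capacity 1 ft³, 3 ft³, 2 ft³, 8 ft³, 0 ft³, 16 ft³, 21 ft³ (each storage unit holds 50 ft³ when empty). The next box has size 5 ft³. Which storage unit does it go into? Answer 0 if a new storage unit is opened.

Storage units with room: storage unit 4 (8 ft³), storage unit 6 (16 ft³), storage unit 7 (21 ft³).
Tightest fit is storage unit 4 with 8 ft³ free.

4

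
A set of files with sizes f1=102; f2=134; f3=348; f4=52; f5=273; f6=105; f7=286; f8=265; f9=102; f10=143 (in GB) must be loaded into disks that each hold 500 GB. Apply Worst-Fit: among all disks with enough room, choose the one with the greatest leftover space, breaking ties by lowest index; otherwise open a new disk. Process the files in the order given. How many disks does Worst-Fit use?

5

Put f1 (102 GB) in disk 1; 398 GB remain.
Put f2 (134 GB) in disk 1; 264 GB remain.
Put f3 (348 GB) in disk 2; 152 GB remain.
Put f4 (52 GB) in disk 1; 212 GB remain.
Put f5 (273 GB) in disk 3; 227 GB remain.
Put f6 (105 GB) in disk 3; 122 GB remain.
Put f7 (286 GB) in disk 4; 214 GB remain.
Put f8 (265 GB) in disk 5; 235 GB remain.
Put f9 (102 GB) in disk 5; 133 GB remain.
Put f10 (143 GB) in disk 4; 71 GB remain.
Final disks: [102,134,52] [348] [273,105] [286,143] [265,102].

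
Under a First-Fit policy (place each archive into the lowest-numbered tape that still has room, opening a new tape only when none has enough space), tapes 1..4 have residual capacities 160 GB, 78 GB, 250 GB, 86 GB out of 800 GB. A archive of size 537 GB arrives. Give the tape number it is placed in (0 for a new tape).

0

No tape has ≥ 537 GB free, so a new tape is opened.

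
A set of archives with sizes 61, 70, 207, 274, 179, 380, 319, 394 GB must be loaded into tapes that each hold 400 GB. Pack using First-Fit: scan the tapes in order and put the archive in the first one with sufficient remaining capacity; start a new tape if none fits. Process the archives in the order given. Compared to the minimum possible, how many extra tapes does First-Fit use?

First-Fit: [61,70,207] [274] [179] [380] [319] [394] → 6 tapes.
Total size 1884 GB; any packing needs at least ⌈1884/400⌉ = 5 tapes.
An optimal packing achieves that bound: [394] [380] [319,70] [274,61] [207,179] → 5 tapes.
Excess: 6 − 5 = 1.

1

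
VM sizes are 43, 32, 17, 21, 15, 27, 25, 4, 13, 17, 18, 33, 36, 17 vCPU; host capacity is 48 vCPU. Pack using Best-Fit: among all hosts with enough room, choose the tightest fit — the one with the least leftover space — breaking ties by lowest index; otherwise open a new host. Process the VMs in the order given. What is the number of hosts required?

8

43 vCPU → host 1 (remaining 5 vCPU)
32 vCPU → host 2 (remaining 16 vCPU)
17 vCPU → host 3 (remaining 31 vCPU)
21 vCPU → host 3 (remaining 10 vCPU)
15 vCPU → host 2 (remaining 1 vCPU)
27 vCPU → host 4 (remaining 21 vCPU)
25 vCPU → host 5 (remaining 23 vCPU)
4 vCPU → host 1 (remaining 1 vCPU)
13 vCPU → host 4 (remaining 8 vCPU)
17 vCPU → host 5 (remaining 6 vCPU)
18 vCPU → host 6 (remaining 30 vCPU)
33 vCPU → host 7 (remaining 15 vCPU)
36 vCPU → host 8 (remaining 12 vCPU)
17 vCPU → host 6 (remaining 13 vCPU)
Final hosts: [43,4] [32,15] [17,21] [27,13] [25,17] [18,17] [33] [36].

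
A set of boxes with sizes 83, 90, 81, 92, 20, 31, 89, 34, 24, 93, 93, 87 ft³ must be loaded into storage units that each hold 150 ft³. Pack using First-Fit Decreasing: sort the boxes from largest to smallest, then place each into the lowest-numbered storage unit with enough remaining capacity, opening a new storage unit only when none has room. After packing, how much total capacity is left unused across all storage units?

383

Sorted descending: 93, 93, 92, 90, 89, 87, 83, 81, 34, 31, 24, 20.
93 ft³ → storage unit 1 (remaining 57 ft³)
93 ft³ → storage unit 2 (remaining 57 ft³)
92 ft³ → storage unit 3 (remaining 58 ft³)
90 ft³ → storage unit 4 (remaining 60 ft³)
89 ft³ → storage unit 5 (remaining 61 ft³)
87 ft³ → storage unit 6 (remaining 63 ft³)
83 ft³ → storage unit 7 (remaining 67 ft³)
81 ft³ → storage unit 8 (remaining 69 ft³)
34 ft³ → storage unit 1 (remaining 23 ft³)
31 ft³ → storage unit 2 (remaining 26 ft³)
24 ft³ → storage unit 2 (remaining 2 ft³)
20 ft³ → storage unit 1 (remaining 3 ft³)
8 storage units × 150 ft³ = 1200 ft³; used 817 ft³; unused 383 ft³.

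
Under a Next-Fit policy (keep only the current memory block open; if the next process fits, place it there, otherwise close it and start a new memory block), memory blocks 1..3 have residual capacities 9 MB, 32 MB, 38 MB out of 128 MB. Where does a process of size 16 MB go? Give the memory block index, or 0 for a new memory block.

Next-Fit only looks at memory block 3, which has 38 MB free.
16 MB fits there.

3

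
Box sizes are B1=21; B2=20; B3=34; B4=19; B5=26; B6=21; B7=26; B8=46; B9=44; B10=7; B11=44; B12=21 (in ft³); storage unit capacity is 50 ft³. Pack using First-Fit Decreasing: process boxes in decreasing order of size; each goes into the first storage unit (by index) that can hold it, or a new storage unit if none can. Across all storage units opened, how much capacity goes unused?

71

Sorted descending: 46, 44, 44, 34, 26, 26, 21, 21, 21, 20, 19, 7.
Put 46 ft³ in storage unit 1; 4 ft³ remain.
Put 44 ft³ in storage unit 2; 6 ft³ remain.
Put 44 ft³ in storage unit 3; 6 ft³ remain.
Put 34 ft³ in storage unit 4; 16 ft³ remain.
Put 26 ft³ in storage unit 5; 24 ft³ remain.
Put 26 ft³ in storage unit 6; 24 ft³ remain.
Put 21 ft³ in storage unit 5; 3 ft³ remain.
Put 21 ft³ in storage unit 6; 3 ft³ remain.
Put 21 ft³ in storage unit 7; 29 ft³ remain.
Put 20 ft³ in storage unit 7; 9 ft³ remain.
Put 19 ft³ in storage unit 8; 31 ft³ remain.
Put 7 ft³ in storage unit 4; 9 ft³ remain.
8 storage units × 50 ft³ = 400 ft³; used 329 ft³; unused 71 ft³.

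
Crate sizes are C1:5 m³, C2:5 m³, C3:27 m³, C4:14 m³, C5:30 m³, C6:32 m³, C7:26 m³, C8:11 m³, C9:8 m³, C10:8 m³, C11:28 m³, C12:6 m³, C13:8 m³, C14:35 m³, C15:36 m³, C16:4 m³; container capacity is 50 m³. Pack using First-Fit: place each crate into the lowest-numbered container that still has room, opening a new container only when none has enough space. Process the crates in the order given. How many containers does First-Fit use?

7

container 1: place C1 (5 m³), 45 m³ left
container 1: place C2 (5 m³), 40 m³ left
container 1: place C3 (27 m³), 13 m³ left
container 2: place C4 (14 m³), 36 m³ left
container 2: place C5 (30 m³), 6 m³ left
container 3: place C6 (32 m³), 18 m³ left
container 4: place C7 (26 m³), 24 m³ left
container 1: place C8 (11 m³), 2 m³ left
container 3: place C9 (8 m³), 10 m³ left
container 3: place C10 (8 m³), 2 m³ left
container 5: place C11 (28 m³), 22 m³ left
container 2: place C12 (6 m³), 0 m³ left
container 4: place C13 (8 m³), 16 m³ left
container 6: place C14 (35 m³), 15 m³ left
container 7: place C15 (36 m³), 14 m³ left
container 4: place C16 (4 m³), 12 m³ left
Final containers: [5,5,27,11] [14,30,6] [32,8,8] [26,8,4] [28] [35] [36].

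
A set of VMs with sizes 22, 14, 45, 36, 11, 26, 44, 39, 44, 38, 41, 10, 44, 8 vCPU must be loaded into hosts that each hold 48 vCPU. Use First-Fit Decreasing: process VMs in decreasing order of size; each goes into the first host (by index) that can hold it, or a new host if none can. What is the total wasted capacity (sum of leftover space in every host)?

58

Sorted descending: 45, 44, 44, 44, 41, 39, 38, 36, 26, 22, 14, 11, 10, 8.
host 1: place 45 vCPU, 3 vCPU left
host 2: place 44 vCPU, 4 vCPU left
host 3: place 44 vCPU, 4 vCPU left
host 4: place 44 vCPU, 4 vCPU left
host 5: place 41 vCPU, 7 vCPU left
host 6: place 39 vCPU, 9 vCPU left
host 7: place 38 vCPU, 10 vCPU left
host 8: place 36 vCPU, 12 vCPU left
host 9: place 26 vCPU, 22 vCPU left
host 9: place 22 vCPU, 0 vCPU left
host 10: place 14 vCPU, 34 vCPU left
host 8: place 11 vCPU, 1 vCPU left
host 7: place 10 vCPU, 0 vCPU left
host 6: place 8 vCPU, 1 vCPU left
10 hosts × 48 vCPU = 480 vCPU; used 422 vCPU; unused 58 vCPU.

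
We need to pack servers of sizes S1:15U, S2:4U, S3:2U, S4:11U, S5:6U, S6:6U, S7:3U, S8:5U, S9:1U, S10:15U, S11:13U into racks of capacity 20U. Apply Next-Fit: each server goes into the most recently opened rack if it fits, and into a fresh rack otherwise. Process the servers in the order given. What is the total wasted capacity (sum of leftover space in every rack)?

Put S1 (15U) in rack 1; 5U remain.
Put S2 (4U) in rack 1; 1U remain.
Put S3 (2U) in rack 2; 18U remain.
Put S4 (11U) in rack 2; 7U remain.
Put S5 (6U) in rack 2; 1U remain.
Put S6 (6U) in rack 3; 14U remain.
Put S7 (3U) in rack 3; 11U remain.
Put S8 (5U) in rack 3; 6U remain.
Put S9 (1U) in rack 3; 5U remain.
Put S10 (15U) in rack 4; 5U remain.
Put S11 (13U) in rack 5; 7U remain.
5 racks × 20U = 100U; used 81U; unused 19U.

19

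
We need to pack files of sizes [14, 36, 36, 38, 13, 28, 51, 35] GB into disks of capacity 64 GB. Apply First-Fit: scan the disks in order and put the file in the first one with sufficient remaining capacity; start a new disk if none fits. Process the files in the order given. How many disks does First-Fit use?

Put 14 GB in disk 1; 50 GB remain.
Put 36 GB in disk 1; 14 GB remain.
Put 36 GB in disk 2; 28 GB remain.
Put 38 GB in disk 3; 26 GB remain.
Put 13 GB in disk 1; 1 GB remain.
Put 28 GB in disk 2; 0 GB remain.
Put 51 GB in disk 4; 13 GB remain.
Put 35 GB in disk 5; 29 GB remain.

5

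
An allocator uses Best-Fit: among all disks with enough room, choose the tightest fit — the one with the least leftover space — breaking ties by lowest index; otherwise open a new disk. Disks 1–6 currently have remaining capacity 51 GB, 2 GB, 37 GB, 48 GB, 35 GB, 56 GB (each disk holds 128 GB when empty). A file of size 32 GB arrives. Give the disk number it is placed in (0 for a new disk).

5

Disks with room: disk 1 (51 GB), disk 3 (37 GB), disk 4 (48 GB), disk 5 (35 GB), disk 6 (56 GB).
Tightest fit is disk 5 with 35 GB free.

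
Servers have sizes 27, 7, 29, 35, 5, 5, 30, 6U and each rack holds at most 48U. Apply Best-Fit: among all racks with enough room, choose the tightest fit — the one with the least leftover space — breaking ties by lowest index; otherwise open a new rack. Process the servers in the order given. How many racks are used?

27U → rack 1 (remaining 21U)
7U → rack 1 (remaining 14U)
29U → rack 2 (remaining 19U)
35U → rack 3 (remaining 13U)
5U → rack 3 (remaining 8U)
5U → rack 3 (remaining 3U)
30U → rack 4 (remaining 18U)
6U → rack 1 (remaining 8U)

4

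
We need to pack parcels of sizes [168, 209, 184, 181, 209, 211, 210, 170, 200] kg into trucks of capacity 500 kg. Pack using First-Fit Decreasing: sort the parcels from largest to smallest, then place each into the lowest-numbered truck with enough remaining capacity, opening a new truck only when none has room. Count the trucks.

5

Sorted descending: 211, 210, 209, 209, 200, 184, 181, 170, 168.
truck 1: place 211 kg, 289 kg left
truck 1: place 210 kg, 79 kg left
truck 2: place 209 kg, 291 kg left
truck 2: place 209 kg, 82 kg left
truck 3: place 200 kg, 300 kg left
truck 3: place 184 kg, 116 kg left
truck 4: place 181 kg, 319 kg left
truck 4: place 170 kg, 149 kg left
truck 5: place 168 kg, 332 kg left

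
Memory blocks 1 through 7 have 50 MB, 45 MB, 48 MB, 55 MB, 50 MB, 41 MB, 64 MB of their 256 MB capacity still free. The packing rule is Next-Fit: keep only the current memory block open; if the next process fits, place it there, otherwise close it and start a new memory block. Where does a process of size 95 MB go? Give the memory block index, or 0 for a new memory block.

0

Next-Fit only looks at memory block 7, which has 64 MB free.
95 MB does not fit, so a new memory block is opened.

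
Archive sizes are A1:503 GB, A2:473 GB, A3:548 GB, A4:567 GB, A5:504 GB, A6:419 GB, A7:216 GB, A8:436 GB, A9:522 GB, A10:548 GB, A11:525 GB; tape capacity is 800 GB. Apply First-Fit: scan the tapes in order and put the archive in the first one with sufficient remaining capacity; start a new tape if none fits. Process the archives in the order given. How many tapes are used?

10 tapes

A1 (503 GB) → tape 1 (remaining 297 GB)
A2 (473 GB) → tape 2 (remaining 327 GB)
A3 (548 GB) → tape 3 (remaining 252 GB)
A4 (567 GB) → tape 4 (remaining 233 GB)
A5 (504 GB) → tape 5 (remaining 296 GB)
A6 (419 GB) → tape 6 (remaining 381 GB)
A7 (216 GB) → tape 1 (remaining 81 GB)
A8 (436 GB) → tape 7 (remaining 364 GB)
A9 (522 GB) → tape 8 (remaining 278 GB)
A10 (548 GB) → tape 9 (remaining 252 GB)
A11 (525 GB) → tape 10 (remaining 275 GB)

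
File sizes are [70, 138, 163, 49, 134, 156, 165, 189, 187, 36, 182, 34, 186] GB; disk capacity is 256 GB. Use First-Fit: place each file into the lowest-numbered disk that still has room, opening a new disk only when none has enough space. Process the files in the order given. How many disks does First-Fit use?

9

disk 1: place 70 GB, 186 GB left
disk 1: place 138 GB, 48 GB left
disk 2: place 163 GB, 93 GB left
disk 2: place 49 GB, 44 GB left
disk 3: place 134 GB, 122 GB left
disk 4: place 156 GB, 100 GB left
disk 5: place 165 GB, 91 GB left
disk 6: place 189 GB, 67 GB left
disk 7: place 187 GB, 69 GB left
disk 1: place 36 GB, 12 GB left
disk 8: place 182 GB, 74 GB left
disk 2: place 34 GB, 10 GB left
disk 9: place 186 GB, 70 GB left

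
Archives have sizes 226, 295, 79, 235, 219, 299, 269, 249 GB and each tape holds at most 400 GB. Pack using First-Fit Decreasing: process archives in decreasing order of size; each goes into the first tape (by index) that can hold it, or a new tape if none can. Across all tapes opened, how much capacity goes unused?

Sorted descending: 299, 295, 269, 249, 235, 226, 219, 79.
tape 1: place 299 GB, 101 GB left
tape 2: place 295 GB, 105 GB left
tape 3: place 269 GB, 131 GB left
tape 4: place 249 GB, 151 GB left
tape 5: place 235 GB, 165 GB left
tape 6: place 226 GB, 174 GB left
tape 7: place 219 GB, 181 GB left
tape 1: place 79 GB, 22 GB left
7 tapes × 400 GB = 2800 GB; used 1871 GB; unused 929 GB.

929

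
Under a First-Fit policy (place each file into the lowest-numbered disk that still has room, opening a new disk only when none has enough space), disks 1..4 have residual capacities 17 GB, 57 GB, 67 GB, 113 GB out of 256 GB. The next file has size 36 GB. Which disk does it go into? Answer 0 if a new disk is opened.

Disks with room: disk 2 (57 GB), disk 3 (67 GB), disk 4 (113 GB).
The first with room is disk 2.

2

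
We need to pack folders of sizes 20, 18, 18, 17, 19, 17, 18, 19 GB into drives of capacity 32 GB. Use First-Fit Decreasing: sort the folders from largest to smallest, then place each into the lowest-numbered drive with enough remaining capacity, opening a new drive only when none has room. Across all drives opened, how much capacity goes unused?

110

Sorted descending: 20, 19, 19, 18, 18, 18, 17, 17.
drive 1: place 20 GB, 12 GB left
drive 2: place 19 GB, 13 GB left
drive 3: place 19 GB, 13 GB left
drive 4: place 18 GB, 14 GB left
drive 5: place 18 GB, 14 GB left
drive 6: place 18 GB, 14 GB left
drive 7: place 17 GB, 15 GB left
drive 8: place 17 GB, 15 GB left
8 drives × 32 GB = 256 GB; used 146 GB; unused 110 GB.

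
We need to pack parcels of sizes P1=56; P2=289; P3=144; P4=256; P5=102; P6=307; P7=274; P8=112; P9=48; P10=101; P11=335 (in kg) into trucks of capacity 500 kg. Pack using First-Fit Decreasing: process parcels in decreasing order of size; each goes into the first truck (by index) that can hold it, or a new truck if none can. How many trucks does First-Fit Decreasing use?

Sorted descending: 335, 307, 289, 274, 256, 144, 112, 102, 101, 56, 48.
truck 1: place 335 kg, 165 kg left
truck 2: place 307 kg, 193 kg left
truck 3: place 289 kg, 211 kg left
truck 4: place 274 kg, 226 kg left
truck 5: place 256 kg, 244 kg left
truck 1: place 144 kg, 21 kg left
truck 2: place 112 kg, 81 kg left
truck 3: place 102 kg, 109 kg left
truck 3: place 101 kg, 8 kg left
truck 2: place 56 kg, 25 kg left
truck 4: place 48 kg, 178 kg left

5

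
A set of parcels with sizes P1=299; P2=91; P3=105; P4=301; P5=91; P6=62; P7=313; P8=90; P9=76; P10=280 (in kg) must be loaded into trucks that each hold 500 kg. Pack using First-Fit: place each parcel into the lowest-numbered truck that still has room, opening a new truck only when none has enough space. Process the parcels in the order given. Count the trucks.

4

truck 1: place P1 (299 kg), 201 kg left
truck 1: place P2 (91 kg), 110 kg left
truck 1: place P3 (105 kg), 5 kg left
truck 2: place P4 (301 kg), 199 kg left
truck 2: place P5 (91 kg), 108 kg left
truck 2: place P6 (62 kg), 46 kg left
truck 3: place P7 (313 kg), 187 kg left
truck 3: place P8 (90 kg), 97 kg left
truck 3: place P9 (76 kg), 21 kg left
truck 4: place P10 (280 kg), 220 kg left
Final trucks: [299,91,105] [301,91,62] [313,90,76] [280].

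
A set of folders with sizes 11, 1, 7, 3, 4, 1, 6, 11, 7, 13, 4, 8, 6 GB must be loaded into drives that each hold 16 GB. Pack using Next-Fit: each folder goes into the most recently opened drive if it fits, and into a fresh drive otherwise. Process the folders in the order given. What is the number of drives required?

11 GB → drive 1 (remaining 5 GB)
1 GB → drive 1 (remaining 4 GB)
7 GB → drive 2 (remaining 9 GB)
3 GB → drive 2 (remaining 6 GB)
4 GB → drive 2 (remaining 2 GB)
1 GB → drive 2 (remaining 1 GB)
6 GB → drive 3 (remaining 10 GB)
11 GB → drive 4 (remaining 5 GB)
7 GB → drive 5 (remaining 9 GB)
13 GB → drive 6 (remaining 3 GB)
4 GB → drive 7 (remaining 12 GB)
8 GB → drive 7 (remaining 4 GB)
6 GB → drive 8 (remaining 10 GB)

8 drives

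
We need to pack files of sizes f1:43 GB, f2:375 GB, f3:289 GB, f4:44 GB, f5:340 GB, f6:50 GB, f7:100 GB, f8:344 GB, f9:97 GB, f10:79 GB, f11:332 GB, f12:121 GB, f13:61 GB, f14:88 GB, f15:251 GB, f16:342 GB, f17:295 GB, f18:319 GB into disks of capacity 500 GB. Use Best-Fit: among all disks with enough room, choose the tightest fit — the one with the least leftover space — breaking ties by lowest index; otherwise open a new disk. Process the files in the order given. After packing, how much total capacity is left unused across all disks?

930

disk 1: place f1 (43 GB), 457 GB left
disk 1: place f2 (375 GB), 82 GB left
disk 2: place f3 (289 GB), 211 GB left
disk 1: place f4 (44 GB), 38 GB left
disk 3: place f5 (340 GB), 160 GB left
disk 3: place f6 (50 GB), 110 GB left
disk 3: place f7 (100 GB), 10 GB left
disk 4: place f8 (344 GB), 156 GB left
disk 4: place f9 (97 GB), 59 GB left
disk 2: place f10 (79 GB), 132 GB left
disk 5: place f11 (332 GB), 168 GB left
disk 2: place f12 (121 GB), 11 GB left
disk 5: place f13 (61 GB), 107 GB left
disk 5: place f14 (88 GB), 19 GB left
disk 6: place f15 (251 GB), 249 GB left
disk 7: place f16 (342 GB), 158 GB left
disk 8: place f17 (295 GB), 205 GB left
disk 9: place f18 (319 GB), 181 GB left
9 disks × 500 GB = 4500 GB; used 3570 GB; unused 930 GB.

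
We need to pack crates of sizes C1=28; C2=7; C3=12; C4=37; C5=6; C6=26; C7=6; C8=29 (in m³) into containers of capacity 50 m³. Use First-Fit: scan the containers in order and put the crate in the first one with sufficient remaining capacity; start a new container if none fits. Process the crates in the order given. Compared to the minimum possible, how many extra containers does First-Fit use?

First-Fit: [28,7,12] [37,6,6] [26] [29] → 4 containers.
Total size 151 m³; any packing needs at least ⌈151/50⌉ = 4 containers.
So 4 is already optimal.

0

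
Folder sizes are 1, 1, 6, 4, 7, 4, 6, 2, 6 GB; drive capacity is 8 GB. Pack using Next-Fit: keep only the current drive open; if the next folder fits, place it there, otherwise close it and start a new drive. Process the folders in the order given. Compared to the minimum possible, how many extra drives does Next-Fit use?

Next-Fit: [1,1,6] [4] [7] [4] [6,2] [6] → 6 drives.
Total size 37 GB; any packing needs at least ⌈37/8⌉ = 5 drives.
An optimal packing achieves that bound: [7,1] [6,2] [6,1] [6] [4,4] → 5 drives.
Excess: 6 − 5 = 1.

1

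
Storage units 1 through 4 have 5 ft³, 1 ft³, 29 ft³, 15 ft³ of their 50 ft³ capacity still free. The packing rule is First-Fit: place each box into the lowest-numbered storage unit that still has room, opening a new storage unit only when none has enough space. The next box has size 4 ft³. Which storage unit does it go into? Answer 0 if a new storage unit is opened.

1

Storage units with room: storage unit 1 (5 ft³), storage unit 3 (29 ft³), storage unit 4 (15 ft³).
The first with room is storage unit 1.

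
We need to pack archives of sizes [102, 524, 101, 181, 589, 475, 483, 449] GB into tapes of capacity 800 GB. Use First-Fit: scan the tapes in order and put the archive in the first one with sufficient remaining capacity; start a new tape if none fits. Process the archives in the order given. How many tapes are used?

Put 102 GB in tape 1; 698 GB remain.
Put 524 GB in tape 1; 174 GB remain.
Put 101 GB in tape 1; 73 GB remain.
Put 181 GB in tape 2; 619 GB remain.
Put 589 GB in tape 2; 30 GB remain.
Put 475 GB in tape 3; 325 GB remain.
Put 483 GB in tape 4; 317 GB remain.
Put 449 GB in tape 5; 351 GB remain.

5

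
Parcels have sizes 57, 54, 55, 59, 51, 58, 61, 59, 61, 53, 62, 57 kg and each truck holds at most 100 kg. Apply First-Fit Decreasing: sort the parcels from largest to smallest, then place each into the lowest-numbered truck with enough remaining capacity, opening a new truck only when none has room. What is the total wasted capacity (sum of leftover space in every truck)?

513

Sorted descending: 62, 61, 61, 59, 59, 58, 57, 57, 55, 54, 53, 51.
Put 62 kg in truck 1; 38 kg remain.
Put 61 kg in truck 2; 39 kg remain.
Put 61 kg in truck 3; 39 kg remain.
Put 59 kg in truck 4; 41 kg remain.
Put 59 kg in truck 5; 41 kg remain.
Put 58 kg in truck 6; 42 kg remain.
Put 57 kg in truck 7; 43 kg remain.
Put 57 kg in truck 8; 43 kg remain.
Put 55 kg in truck 9; 45 kg remain.
Put 54 kg in truck 10; 46 kg remain.
Put 53 kg in truck 11; 47 kg remain.
Put 51 kg in truck 12; 49 kg remain.
12 trucks × 100 kg = 1200 kg; used 687 kg; unused 513 kg.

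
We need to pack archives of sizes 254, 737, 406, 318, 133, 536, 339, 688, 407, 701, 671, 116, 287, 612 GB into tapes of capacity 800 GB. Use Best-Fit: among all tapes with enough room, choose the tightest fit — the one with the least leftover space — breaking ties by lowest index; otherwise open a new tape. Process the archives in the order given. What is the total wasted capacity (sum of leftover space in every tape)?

995

tape 1: place 254 GB, 546 GB left
tape 2: place 737 GB, 63 GB left
tape 1: place 406 GB, 140 GB left
tape 3: place 318 GB, 482 GB left
tape 1: place 133 GB, 7 GB left
tape 4: place 536 GB, 264 GB left
tape 3: place 339 GB, 143 GB left
tape 5: place 688 GB, 112 GB left
tape 6: place 407 GB, 393 GB left
tape 7: place 701 GB, 99 GB left
tape 8: place 671 GB, 129 GB left
tape 8: place 116 GB, 13 GB left
tape 6: place 287 GB, 106 GB left
tape 9: place 612 GB, 188 GB left
9 tapes × 800 GB = 7200 GB; used 6205 GB; unused 995 GB.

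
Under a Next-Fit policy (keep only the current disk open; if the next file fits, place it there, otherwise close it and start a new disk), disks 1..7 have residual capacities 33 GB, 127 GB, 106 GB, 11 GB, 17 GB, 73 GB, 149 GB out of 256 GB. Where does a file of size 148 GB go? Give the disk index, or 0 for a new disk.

7

Next-Fit only looks at disk 7, which has 149 GB free.
148 GB fits there.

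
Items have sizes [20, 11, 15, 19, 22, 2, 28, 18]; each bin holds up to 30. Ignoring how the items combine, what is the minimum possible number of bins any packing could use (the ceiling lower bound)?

5

Total size = 20 + 11 + 15 + 19 + 22 + 2 + 28 + 18 = 135.
⌈135 / 30⌉ = 5.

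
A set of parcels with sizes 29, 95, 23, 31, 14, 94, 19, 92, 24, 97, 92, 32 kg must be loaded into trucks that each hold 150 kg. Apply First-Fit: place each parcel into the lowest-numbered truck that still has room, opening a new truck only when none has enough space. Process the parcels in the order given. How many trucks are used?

truck 1: place 29 kg, 121 kg left
truck 1: place 95 kg, 26 kg left
truck 1: place 23 kg, 3 kg left
truck 2: place 31 kg, 119 kg left
truck 2: place 14 kg, 105 kg left
truck 2: place 94 kg, 11 kg left
truck 3: place 19 kg, 131 kg left
truck 3: place 92 kg, 39 kg left
truck 3: place 24 kg, 15 kg left
truck 4: place 97 kg, 53 kg left
truck 5: place 92 kg, 58 kg left
truck 4: place 32 kg, 21 kg left

5 trucks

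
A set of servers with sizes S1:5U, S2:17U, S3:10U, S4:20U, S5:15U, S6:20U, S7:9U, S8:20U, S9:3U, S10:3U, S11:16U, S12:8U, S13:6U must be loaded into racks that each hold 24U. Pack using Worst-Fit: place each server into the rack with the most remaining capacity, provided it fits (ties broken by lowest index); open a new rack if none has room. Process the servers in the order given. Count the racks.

8 racks

S1 (5U) → rack 1 (remaining 19U)
S2 (17U) → rack 1 (remaining 2U)
S3 (10U) → rack 2 (remaining 14U)
S4 (20U) → rack 3 (remaining 4U)
S5 (15U) → rack 4 (remaining 9U)
S6 (20U) → rack 5 (remaining 4U)
S7 (9U) → rack 2 (remaining 5U)
S8 (20U) → rack 6 (remaining 4U)
S9 (3U) → rack 4 (remaining 6U)
S10 (3U) → rack 4 (remaining 3U)
S11 (16U) → rack 7 (remaining 8U)
S12 (8U) → rack 7 (remaining 0U)
S13 (6U) → rack 8 (remaining 18U)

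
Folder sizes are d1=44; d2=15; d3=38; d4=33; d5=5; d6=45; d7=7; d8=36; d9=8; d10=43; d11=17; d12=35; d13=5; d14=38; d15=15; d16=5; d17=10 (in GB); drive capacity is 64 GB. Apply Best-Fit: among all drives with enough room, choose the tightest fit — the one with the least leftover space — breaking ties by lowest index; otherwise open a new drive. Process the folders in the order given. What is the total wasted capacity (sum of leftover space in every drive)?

Put d1 (44 GB) in drive 1; 20 GB remain.
Put d2 (15 GB) in drive 1; 5 GB remain.
Put d3 (38 GB) in drive 2; 26 GB remain.
Put d4 (33 GB) in drive 3; 31 GB remain.
Put d5 (5 GB) in drive 1; 0 GB remain.
Put d6 (45 GB) in drive 4; 19 GB remain.
Put d7 (7 GB) in drive 4; 12 GB remain.
Put d8 (36 GB) in drive 5; 28 GB remain.
Put d9 (8 GB) in drive 4; 4 GB remain.
Put d10 (43 GB) in drive 6; 21 GB remain.
Put d11 (17 GB) in drive 6; 4 GB remain.
Put d12 (35 GB) in drive 7; 29 GB remain.
Put d13 (5 GB) in drive 2; 21 GB remain.
Put d14 (38 GB) in drive 8; 26 GB remain.
Put d15 (15 GB) in drive 2; 6 GB remain.
Put d16 (5 GB) in drive 2; 1 GB remain.
Put d17 (10 GB) in drive 8; 16 GB remain.
8 drives × 64 GB = 512 GB; used 399 GB; unused 113 GB.

113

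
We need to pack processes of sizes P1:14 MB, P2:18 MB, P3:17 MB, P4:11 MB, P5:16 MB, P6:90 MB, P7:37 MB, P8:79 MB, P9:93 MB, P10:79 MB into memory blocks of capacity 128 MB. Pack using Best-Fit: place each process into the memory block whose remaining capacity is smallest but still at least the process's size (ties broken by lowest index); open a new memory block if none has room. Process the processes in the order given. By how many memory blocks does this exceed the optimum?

1

Best-Fit: [14,18,17,11,16] [90,37] [79] [93] [79] → 5 memory blocks.
Total size 454 MB; any packing needs at least ⌈454/128⌉ = 4 memory blocks.
An optimal packing achieves that bound: [93,18,17] [90,37] [79,16,14,11] [79] → 4 memory blocks.
Excess: 5 − 4 = 1.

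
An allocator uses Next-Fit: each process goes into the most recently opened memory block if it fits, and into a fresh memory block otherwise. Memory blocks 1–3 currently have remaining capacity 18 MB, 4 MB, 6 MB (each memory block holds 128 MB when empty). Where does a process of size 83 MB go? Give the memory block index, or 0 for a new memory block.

Next-Fit only looks at memory block 3, which has 6 MB free.
83 MB does not fit, so a new memory block is opened.

0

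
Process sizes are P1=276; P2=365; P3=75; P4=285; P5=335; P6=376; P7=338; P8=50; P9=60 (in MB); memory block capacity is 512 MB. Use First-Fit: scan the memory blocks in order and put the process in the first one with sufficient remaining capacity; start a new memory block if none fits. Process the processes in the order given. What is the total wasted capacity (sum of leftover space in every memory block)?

912

P1 (276 MB) → memory block 1 (remaining 236 MB)
P2 (365 MB) → memory block 2 (remaining 147 MB)
P3 (75 MB) → memory block 1 (remaining 161 MB)
P4 (285 MB) → memory block 3 (remaining 227 MB)
P5 (335 MB) → memory block 4 (remaining 177 MB)
P6 (376 MB) → memory block 5 (remaining 136 MB)
P7 (338 MB) → memory block 6 (remaining 174 MB)
P8 (50 MB) → memory block 1 (remaining 111 MB)
P9 (60 MB) → memory block 1 (remaining 51 MB)
6 memory blocks × 512 MB = 3072 MB; used 2160 MB; unused 912 MB.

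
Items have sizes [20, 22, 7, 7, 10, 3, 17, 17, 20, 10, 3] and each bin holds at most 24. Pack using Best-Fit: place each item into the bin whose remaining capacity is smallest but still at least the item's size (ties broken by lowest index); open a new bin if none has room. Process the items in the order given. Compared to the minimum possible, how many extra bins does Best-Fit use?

Best-Fit: [20,3] [22] [7,7,10] [17] [17] [20,3] [10] → 7 bins.
Total size 136; any packing needs at least ⌈136/24⌉ = 6 bins.
An optimal packing achieves that bound: [22] [20,3] [20,3] [17,7] [17,7] [10,10] → 6 bins.
Excess: 7 − 6 = 1.

1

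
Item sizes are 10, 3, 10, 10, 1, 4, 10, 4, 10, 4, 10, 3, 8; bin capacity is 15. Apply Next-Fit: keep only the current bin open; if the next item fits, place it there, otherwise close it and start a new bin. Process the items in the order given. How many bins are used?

bin 1: place 10, 5 left
bin 1: place 3, 2 left
bin 2: place 10, 5 left
bin 3: place 10, 5 left
bin 3: place 1, 4 left
bin 3: place 4, 0 left
bin 4: place 10, 5 left
bin 4: place 4, 1 left
bin 5: place 10, 5 left
bin 5: place 4, 1 left
bin 6: place 10, 5 left
bin 6: place 3, 2 left
bin 7: place 8, 7 left
Final bins: [10,3] [10] [10,1,4] [10,4] [10,4] [10,3] [8].

7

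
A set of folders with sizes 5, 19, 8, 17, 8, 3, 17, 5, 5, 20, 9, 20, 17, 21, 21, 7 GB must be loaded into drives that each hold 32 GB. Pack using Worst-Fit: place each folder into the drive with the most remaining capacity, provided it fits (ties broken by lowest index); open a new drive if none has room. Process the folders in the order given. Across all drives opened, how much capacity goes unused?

54

Put 5 GB in drive 1; 27 GB remain.
Put 19 GB in drive 1; 8 GB remain.
Put 8 GB in drive 1; 0 GB remain.
Put 17 GB in drive 2; 15 GB remain.
Put 8 GB in drive 2; 7 GB remain.
Put 3 GB in drive 2; 4 GB remain.
Put 17 GB in drive 3; 15 GB remain.
Put 5 GB in drive 3; 10 GB remain.
Put 5 GB in drive 3; 5 GB remain.
Put 20 GB in drive 4; 12 GB remain.
Put 9 GB in drive 4; 3 GB remain.
Put 20 GB in drive 5; 12 GB remain.
Put 17 GB in drive 6; 15 GB remain.
Put 21 GB in drive 7; 11 GB remain.
Put 21 GB in drive 8; 11 GB remain.
Put 7 GB in drive 6; 8 GB remain.
8 drives × 32 GB = 256 GB; used 202 GB; unused 54 GB.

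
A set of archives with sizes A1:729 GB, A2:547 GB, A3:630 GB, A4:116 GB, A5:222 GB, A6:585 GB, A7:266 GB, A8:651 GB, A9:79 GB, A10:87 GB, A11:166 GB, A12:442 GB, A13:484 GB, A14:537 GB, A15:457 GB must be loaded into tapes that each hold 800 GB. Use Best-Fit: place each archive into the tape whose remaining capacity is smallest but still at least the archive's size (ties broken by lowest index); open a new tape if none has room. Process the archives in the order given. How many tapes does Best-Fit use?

Put A1 (729 GB) in tape 1; 71 GB remain.
Put A2 (547 GB) in tape 2; 253 GB remain.
Put A3 (630 GB) in tape 3; 170 GB remain.
Put A4 (116 GB) in tape 3; 54 GB remain.
Put A5 (222 GB) in tape 2; 31 GB remain.
Put A6 (585 GB) in tape 4; 215 GB remain.
Put A7 (266 GB) in tape 5; 534 GB remain.
Put A8 (651 GB) in tape 6; 149 GB remain.
Put A9 (79 GB) in tape 6; 70 GB remain.
Put A10 (87 GB) in tape 4; 128 GB remain.
Put A11 (166 GB) in tape 5; 368 GB remain.
Put A12 (442 GB) in tape 7; 358 GB remain.
Put A13 (484 GB) in tape 8; 316 GB remain.
Put A14 (537 GB) in tape 9; 263 GB remain.
Put A15 (457 GB) in tape 10; 343 GB remain.
Final tapes: [729] [547,222] [630,116] [585,87] [266,166] [651,79] [442] [484] [537] [457].

10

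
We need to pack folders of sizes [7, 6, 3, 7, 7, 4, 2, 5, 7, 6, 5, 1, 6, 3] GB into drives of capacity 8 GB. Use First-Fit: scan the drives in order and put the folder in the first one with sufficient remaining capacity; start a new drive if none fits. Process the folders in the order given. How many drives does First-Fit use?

10

drive 1: place 7 GB, 1 GB left
drive 2: place 6 GB, 2 GB left
drive 3: place 3 GB, 5 GB left
drive 4: place 7 GB, 1 GB left
drive 5: place 7 GB, 1 GB left
drive 3: place 4 GB, 1 GB left
drive 2: place 2 GB, 0 GB left
drive 6: place 5 GB, 3 GB left
drive 7: place 7 GB, 1 GB left
drive 8: place 6 GB, 2 GB left
drive 9: place 5 GB, 3 GB left
drive 1: place 1 GB, 0 GB left
drive 10: place 6 GB, 2 GB left
drive 6: place 3 GB, 0 GB left
Final drives: [7,1] [6,2] [3,4] [7] [7] [5,3] [7] [6] [5] [6].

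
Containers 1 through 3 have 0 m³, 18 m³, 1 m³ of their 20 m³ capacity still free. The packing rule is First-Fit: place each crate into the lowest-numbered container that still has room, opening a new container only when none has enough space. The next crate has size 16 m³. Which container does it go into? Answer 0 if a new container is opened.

Containers with room: container 2 (18 m³).
The first with room is container 2.

2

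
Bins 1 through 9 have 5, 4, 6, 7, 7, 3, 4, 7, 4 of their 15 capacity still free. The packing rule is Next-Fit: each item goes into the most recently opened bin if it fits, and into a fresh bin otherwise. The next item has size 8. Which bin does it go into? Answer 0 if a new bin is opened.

0

Next-Fit only looks at bin 9, which has 4 free.
8 does not fit, so a new bin is opened.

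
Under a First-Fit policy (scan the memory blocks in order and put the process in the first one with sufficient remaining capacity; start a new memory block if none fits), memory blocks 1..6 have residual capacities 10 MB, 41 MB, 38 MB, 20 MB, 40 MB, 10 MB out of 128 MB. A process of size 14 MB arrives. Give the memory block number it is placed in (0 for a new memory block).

2

Memory blocks with room: memory block 2 (41 MB), memory block 3 (38 MB), memory block 4 (20 MB), memory block 5 (40 MB).
The first with room is memory block 2.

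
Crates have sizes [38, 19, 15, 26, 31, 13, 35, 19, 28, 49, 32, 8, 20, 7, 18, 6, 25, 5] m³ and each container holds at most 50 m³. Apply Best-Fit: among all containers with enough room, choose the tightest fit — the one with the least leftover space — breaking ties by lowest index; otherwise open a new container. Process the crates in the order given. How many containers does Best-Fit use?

9

38 m³ → container 1 (remaining 12 m³)
19 m³ → container 2 (remaining 31 m³)
15 m³ → container 2 (remaining 16 m³)
26 m³ → container 3 (remaining 24 m³)
31 m³ → container 4 (remaining 19 m³)
13 m³ → container 2 (remaining 3 m³)
35 m³ → container 5 (remaining 15 m³)
19 m³ → container 4 (remaining 0 m³)
28 m³ → container 6 (remaining 22 m³)
49 m³ → container 7 (remaining 1 m³)
32 m³ → container 8 (remaining 18 m³)
8 m³ → container 1 (remaining 4 m³)
20 m³ → container 6 (remaining 2 m³)
7 m³ → container 5 (remaining 8 m³)
18 m³ → container 8 (remaining 0 m³)
6 m³ → container 5 (remaining 2 m³)
25 m³ → container 9 (remaining 25 m³)
5 m³ → container 3 (remaining 19 m³)
Final containers: [38,8] [19,15,13] [26,5] [31,19] [35,7,6] [28,20] [49] [32,18] [25].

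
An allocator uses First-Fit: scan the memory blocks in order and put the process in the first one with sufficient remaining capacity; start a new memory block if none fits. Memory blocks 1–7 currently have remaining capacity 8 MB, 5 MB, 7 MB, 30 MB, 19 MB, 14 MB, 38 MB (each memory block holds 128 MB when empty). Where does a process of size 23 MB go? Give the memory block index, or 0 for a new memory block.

4

Memory blocks with room: memory block 4 (30 MB), memory block 7 (38 MB).
The first with room is memory block 4.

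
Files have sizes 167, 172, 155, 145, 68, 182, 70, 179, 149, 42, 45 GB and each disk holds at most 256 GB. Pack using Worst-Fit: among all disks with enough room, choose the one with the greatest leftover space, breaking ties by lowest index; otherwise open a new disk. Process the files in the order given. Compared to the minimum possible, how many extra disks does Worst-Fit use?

Worst-Fit: [167,45] [172] [155,70] [145,68] [182] [179] [149,42] → 7 disks.
7 files exceed 128 GB (half the capacity), and no two of those can share a disk, so at least 7 disks are needed.
So 7 is already optimal.

0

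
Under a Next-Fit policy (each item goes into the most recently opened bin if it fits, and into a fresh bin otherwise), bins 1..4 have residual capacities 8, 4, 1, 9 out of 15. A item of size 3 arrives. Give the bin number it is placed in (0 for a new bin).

Next-Fit only looks at bin 4, which has 9 free.
3 fits there.

4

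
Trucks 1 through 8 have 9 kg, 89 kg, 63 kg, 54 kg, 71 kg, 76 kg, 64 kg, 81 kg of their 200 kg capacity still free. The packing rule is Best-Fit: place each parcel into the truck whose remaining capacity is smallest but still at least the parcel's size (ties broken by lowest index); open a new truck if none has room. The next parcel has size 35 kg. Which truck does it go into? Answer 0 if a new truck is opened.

4

Trucks with room: truck 2 (89 kg), truck 3 (63 kg), truck 4 (54 kg), truck 5 (71 kg), truck 6 (76 kg), truck 7 (64 kg), truck 8 (81 kg).
Tightest fit is truck 4 with 54 kg free.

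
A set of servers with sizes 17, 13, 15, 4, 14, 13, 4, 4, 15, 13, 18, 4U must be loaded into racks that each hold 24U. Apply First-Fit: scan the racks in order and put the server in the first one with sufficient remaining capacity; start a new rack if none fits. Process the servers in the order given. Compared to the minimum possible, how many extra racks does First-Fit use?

First-Fit: [17,4] [13,4,4] [15,4] [14] [13] [15] [13] [18] → 8 racks.
8 servers exceed 12U (half the capacity), and no two of those can share a rack, so at least 8 racks are needed.
So 8 is already optimal.

0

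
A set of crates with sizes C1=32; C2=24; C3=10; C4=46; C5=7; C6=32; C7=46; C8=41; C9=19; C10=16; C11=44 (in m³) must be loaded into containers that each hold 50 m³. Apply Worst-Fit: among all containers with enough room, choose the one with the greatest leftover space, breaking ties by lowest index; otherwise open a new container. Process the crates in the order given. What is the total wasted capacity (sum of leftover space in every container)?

Put C1 (32 m³) in container 1; 18 m³ remain.
Put C2 (24 m³) in container 2; 26 m³ remain.
Put C3 (10 m³) in container 2; 16 m³ remain.
Put C4 (46 m³) in container 3; 4 m³ remain.
Put C5 (7 m³) in container 1; 11 m³ remain.
Put C6 (32 m³) in container 4; 18 m³ remain.
Put C7 (46 m³) in container 5; 4 m³ remain.
Put C8 (41 m³) in container 6; 9 m³ remain.
Put C9 (19 m³) in container 7; 31 m³ remain.
Put C10 (16 m³) in container 7; 15 m³ remain.
Put C11 (44 m³) in container 8; 6 m³ remain.
8 containers × 50 m³ = 400 m³; used 317 m³; unused 83 m³.

83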